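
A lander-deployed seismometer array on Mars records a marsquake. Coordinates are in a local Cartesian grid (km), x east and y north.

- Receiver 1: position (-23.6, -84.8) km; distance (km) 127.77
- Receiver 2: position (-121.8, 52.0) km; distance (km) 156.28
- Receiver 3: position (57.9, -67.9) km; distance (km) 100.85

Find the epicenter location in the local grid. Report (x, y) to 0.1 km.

x ≈ 32.9 km, y ≈ 29.8 km

Circle about each station: (x + 23.6)² + (y + 84.8)² = 127.77²; (x + 121.8)² + (y − 52.0)² = 156.28²; (x − 57.9)² + (y + 67.9)² = 100.85².
Subtracting pairs of circle equations eliminates x²+y² and gives linear equations (the radical axes):
-196.4 x + 273.6 y = 1692.97
163.0 x + 33.8 y = 6369.27
Solving the 2×2 system: x ≈ 32.9, y ≈ 29.8 km.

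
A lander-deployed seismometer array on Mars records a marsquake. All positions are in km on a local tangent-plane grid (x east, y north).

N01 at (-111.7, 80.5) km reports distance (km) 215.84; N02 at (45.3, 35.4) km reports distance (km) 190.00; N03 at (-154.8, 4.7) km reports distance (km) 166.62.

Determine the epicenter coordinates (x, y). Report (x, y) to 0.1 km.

-53.0 km east, -127.2 km north

Circle about each station: (x + 111.7)² + (y − 80.5)² = 215.84²; (x − 45.3)² + (y − 35.4)² = 190.00²; (x + 154.8)² + (y − 4.7)² = 166.62².
Subtracting the N01 equation from the N02 and N03 equations removes the quadratic terms:
314.0 x − 90.2 y = -5164.98
-86.2 x − 151.6 y = 23852.67
Solving the 2×2 system: x ≈ -53.0, y ≈ -127.2 km.
Check against N01 (with the unrounded x, y): √((x + 111.7)²+(y − 80.5)²) = 215.85 ≈ 215.84 km. ✓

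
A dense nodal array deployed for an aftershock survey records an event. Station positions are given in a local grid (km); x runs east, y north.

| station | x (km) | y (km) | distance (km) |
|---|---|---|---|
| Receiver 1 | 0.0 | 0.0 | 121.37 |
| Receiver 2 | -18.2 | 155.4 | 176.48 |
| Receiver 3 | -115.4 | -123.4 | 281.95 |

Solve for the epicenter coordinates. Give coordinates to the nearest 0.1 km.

Circle about each station: x² + y² = 121.37²; (x + 18.2)² + (y − 155.4)² = 176.48²; (x + 115.4)² + (y + 123.4)² = 281.95².
Subtracting pairs of circle equations eliminates x²+y² and gives linear equations (the radical axes):
-36.4 x + 310.8 y = 8065.89
-230.8 x − 246.8 y = -36220.41
Solving the 2×2 system: x ≈ 114.8, y ≈ 39.4 km.

x ≈ 114.8 km, y ≈ 39.4 km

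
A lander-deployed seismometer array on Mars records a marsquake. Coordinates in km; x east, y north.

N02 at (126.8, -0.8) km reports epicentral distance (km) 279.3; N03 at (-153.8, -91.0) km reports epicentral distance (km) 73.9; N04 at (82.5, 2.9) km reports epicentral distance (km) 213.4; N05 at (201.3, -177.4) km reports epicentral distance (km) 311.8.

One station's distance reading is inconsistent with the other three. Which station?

Solve using three stations at a time. Using N02, N03, N05 (subtract circle equations pairwise → linear system) gives (x, y) ≈ (-109.3, -150.0).
Distances from that point to each station vs reported:
  N02: calculated 279.3 vs reported 279.3 → residual 0.0 km
  N03: calculated 73.9 vs reported 73.9 → residual 0.0 km
  N04: calculated 245.3 vs reported 213.4 → residual 31.9 km
  N05: calculated 311.8 vs reported 311.8 → residual 0.0 km
N02, N03, N05 are mutually consistent (residuals ≈ 0); N04 is off by 31.9 km.

N04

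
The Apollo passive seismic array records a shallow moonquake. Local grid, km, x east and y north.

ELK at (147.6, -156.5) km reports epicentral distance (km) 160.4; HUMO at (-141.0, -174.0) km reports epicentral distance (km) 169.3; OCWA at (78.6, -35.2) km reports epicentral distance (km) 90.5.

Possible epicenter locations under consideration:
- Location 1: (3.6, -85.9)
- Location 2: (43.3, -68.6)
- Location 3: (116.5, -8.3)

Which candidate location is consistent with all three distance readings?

Location 1

For each candidate, compare |candidate − station| to the reported distance:
Location 1: residuals ELK 0.0, HUMO 0.0, OCWA 0.0 → max 0.0 km
Location 2: residuals ELK 24.0, HUMO 43.0, OCWA 41.9 → max 43.0 km
Location 3: residuals ELK 9.0, HUMO 136.9, OCWA 44.0 → max 136.9 km
Only Location 1 has all residuals ≈ 0.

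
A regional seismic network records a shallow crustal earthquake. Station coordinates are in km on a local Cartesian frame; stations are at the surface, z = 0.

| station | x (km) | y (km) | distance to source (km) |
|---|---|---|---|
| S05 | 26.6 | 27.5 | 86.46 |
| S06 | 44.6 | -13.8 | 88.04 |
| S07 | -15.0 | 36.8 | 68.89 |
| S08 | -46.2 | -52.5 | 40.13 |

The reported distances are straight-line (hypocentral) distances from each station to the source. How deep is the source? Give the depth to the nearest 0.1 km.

z ≈ 25.6 km

Each station gives a sphere (x−x_i)² + (y−y_i)² + z² = d_i² (stations at z=0).
Subtracting the S05 sphere from S06 and S07: z² cancels, leaving linear equations in x and y:
36.0 x − 82.6 y = 440.08
-83.2 x + 18.6 y = 2844.93
Solving: x ≈ -39.205, y ≈ -22.415 km (keep extra digits for the depth step; rounded: -39.2, -22.4).
Then from the S05 sphere: z² = 86.46² − (x − 26.6)² − (y − 27.5)² with x = -39.205, y = -22.415, so z ≈ 25.564 ≈ 25.6 km.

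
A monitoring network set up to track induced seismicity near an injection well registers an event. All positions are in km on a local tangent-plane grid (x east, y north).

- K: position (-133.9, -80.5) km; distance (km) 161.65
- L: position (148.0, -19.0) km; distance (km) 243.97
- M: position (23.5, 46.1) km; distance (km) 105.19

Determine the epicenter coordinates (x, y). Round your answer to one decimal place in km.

Circle about each station: (x + 133.9)² + (y + 80.5)² = 161.65²; (x − 148.0)² + (y + 19.0)² = 243.97²; (x − 23.5)² + (y − 46.1)² = 105.19².
Subtracting pairs of circle equations eliminates x²+y² and gives linear equations (the radical axes):
563.8 x + 123.0 y = -35535.10
314.8 x + 253.2 y = -6666.21
Solving the 2×2 system: x ≈ -78.6, y ≈ 71.4 km.

-78.6 km east, 71.4 km north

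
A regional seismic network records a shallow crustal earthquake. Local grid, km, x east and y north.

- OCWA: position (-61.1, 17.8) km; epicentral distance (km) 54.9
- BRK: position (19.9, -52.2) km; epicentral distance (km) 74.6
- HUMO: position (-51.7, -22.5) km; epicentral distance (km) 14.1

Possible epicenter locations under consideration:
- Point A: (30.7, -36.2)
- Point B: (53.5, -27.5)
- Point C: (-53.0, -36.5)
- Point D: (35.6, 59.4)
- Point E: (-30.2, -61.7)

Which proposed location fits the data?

Point C

For each candidate, compare |candidate − station| to the reported distance:
Point A: residuals OCWA 51.6, BRK 55.3, HUMO 69.4 → max 69.4 km
Point B: residuals OCWA 68.3, BRK 32.9, HUMO 91.2 → max 91.2 km
Point C: residuals OCWA 0.0, BRK 0.0, HUMO 0.0 → max 0.0 km
Point D: residuals OCWA 50.4, BRK 38.1, HUMO 105.6 → max 105.6 km
Point E: residuals OCWA 30.4, BRK 23.6, HUMO 30.6 → max 30.6 km
Only Point C has all residuals ≈ 0.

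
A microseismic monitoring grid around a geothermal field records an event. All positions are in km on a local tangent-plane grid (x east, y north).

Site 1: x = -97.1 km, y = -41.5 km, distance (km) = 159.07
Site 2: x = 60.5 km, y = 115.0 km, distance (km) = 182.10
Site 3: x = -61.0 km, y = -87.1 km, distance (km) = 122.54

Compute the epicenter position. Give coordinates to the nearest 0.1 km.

Circle about each station: (x + 97.1)² + (y + 41.5)² = 159.07²; (x − 60.5)² + (y − 115.0)² = 182.10²; (x + 61.0)² + (y + 87.1)² = 122.54².
Subtracting the Site 1 equation from the Site 2 and Site 3 equations removes the quadratic terms:
315.2 x + 313.0 y = -2122.56
72.2 x − 91.2 y = 10443.96
Solving the 2×2 system: x ≈ 59.9, y ≈ -67.1 km.

(59.9, -67.1)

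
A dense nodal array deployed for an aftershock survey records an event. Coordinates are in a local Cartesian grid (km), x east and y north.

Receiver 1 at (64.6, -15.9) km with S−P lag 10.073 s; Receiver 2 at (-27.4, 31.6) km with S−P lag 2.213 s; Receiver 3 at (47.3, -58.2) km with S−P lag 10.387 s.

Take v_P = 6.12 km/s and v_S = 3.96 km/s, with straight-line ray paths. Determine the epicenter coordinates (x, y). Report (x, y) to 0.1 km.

(-44.5, 13.6)

Distance from S−P lag: d = Δt · v_P v_S / (v_P − v_S) = Δt · (6.12·3.96)/(6.12−3.96) ≈ 11.2200·Δt.
So d_Receiver 1 = 113.02, d_Receiver 2 = 24.83, d_Receiver 3 = 116.54 km.
Circle about each station: (x − 64.6)² + (y + 15.9)² = 113.02²; (x + 27.4)² + (y − 31.6)² = 24.83²; (x − 47.3)² + (y + 58.2)² = 116.54².
Subtracting the Receiver 1 equation from the Receiver 2 and Receiver 3 equations removes the quadratic terms:
-184.0 x + 95.0 y = 9480.34
-34.6 x − 84.6 y = 390.51
Solving the 2×2 system: x ≈ -44.5, y ≈ 13.6 km.
Check against Receiver 1 (with the unrounded x, y): √((x − 64.6)²+(y + 15.9)²) = 113.02 ≈ 113.02 km. ✓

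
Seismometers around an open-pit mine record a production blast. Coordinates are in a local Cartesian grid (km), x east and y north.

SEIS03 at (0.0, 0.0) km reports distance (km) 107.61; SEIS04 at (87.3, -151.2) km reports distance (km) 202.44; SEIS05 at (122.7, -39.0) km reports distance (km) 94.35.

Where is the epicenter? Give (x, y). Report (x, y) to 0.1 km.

(94.7, 51.1)

Circle about each station: x² + y² = 107.61²; (x − 87.3)² + (y + 151.2)² = 202.44²; (x − 122.7)² + (y + 39.0)² = 94.35².
Subtracting the SEIS03 equation from the SEIS04 and SEIS05 equations removes the quadratic terms:
174.6 x − 302.4 y = 1080.69
245.4 x − 78.0 y = 19254.28
Solving the 2×2 system: x ≈ 94.7, y ≈ 51.1 km.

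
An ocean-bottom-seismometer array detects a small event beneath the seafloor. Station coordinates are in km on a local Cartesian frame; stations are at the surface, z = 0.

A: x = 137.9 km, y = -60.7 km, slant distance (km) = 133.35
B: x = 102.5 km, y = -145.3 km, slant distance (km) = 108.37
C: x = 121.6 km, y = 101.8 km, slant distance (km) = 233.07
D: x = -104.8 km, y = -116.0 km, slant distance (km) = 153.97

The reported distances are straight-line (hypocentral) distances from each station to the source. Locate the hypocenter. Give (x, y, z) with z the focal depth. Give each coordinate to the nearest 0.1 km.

x ≈ 31.8 km, y ≈ -101.7 km, depth ≈ 69.6 km

Each station gives a sphere (x−x_i)² + (y−y_i)² + z² = d_i² (stations at z=0).
Subtracting the A sphere from B and C: z² cancels, leaving linear equations in x and y:
-70.8 x − 169.2 y = 14955.61
-32.6 x + 325.0 y = -34090.50
Solving: x ≈ 31.815, y ≈ -101.703 km (keep extra digits for the depth step; rounded: 31.8, -101.7).
Then from the A sphere: z² = 133.35² − (x − 137.9)² − (y + 60.7)² with x = 31.815, y = -101.703, so z ≈ 69.620 ≈ 69.6 km.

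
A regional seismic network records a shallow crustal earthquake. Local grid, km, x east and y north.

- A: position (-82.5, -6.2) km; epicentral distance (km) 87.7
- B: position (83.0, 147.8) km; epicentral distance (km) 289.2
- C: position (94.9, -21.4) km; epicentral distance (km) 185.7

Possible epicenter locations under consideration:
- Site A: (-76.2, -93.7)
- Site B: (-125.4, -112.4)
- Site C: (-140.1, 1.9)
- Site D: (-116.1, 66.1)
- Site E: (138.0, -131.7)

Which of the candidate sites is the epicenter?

Site A

For each candidate, compare |candidate − station| to the reported distance:
Site A: residuals A 0.0, B 0.1, C 0.0 → max 0.1 km
Site B: residuals A 26.8, B 44.2, C 52.7 → max 52.7 km
Site C: residuals A 29.5, B 22.6, C 50.5 → max 50.5 km
Site D: residuals A 8.0, B 74.0, C 42.7 → max 74.0 km
Site E: residuals A 166.0, B 4.3, C 67.3 → max 166.0 km
Only Site A has all residuals ≈ 0.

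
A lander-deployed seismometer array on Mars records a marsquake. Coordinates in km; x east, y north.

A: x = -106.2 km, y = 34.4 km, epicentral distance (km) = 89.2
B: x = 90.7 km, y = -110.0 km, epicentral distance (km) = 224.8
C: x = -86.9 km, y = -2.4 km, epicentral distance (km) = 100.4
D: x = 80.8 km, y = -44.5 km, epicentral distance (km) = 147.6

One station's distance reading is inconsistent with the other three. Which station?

D

Solve using three stations at a time. Using A, B, C (subtract circle equations pairwise → linear system) gives (x, y) ≈ (-29.4, 80.0).
Distances from that point to each station vs reported:
  A: calculated 89.3 vs reported 89.2 → residual 0.1 km
  B: calculated 224.8 vs reported 224.8 → residual 0.0 km
  C: calculated 100.5 vs reported 100.4 → residual 0.1 km
  D: calculated 166.3 vs reported 147.6 → residual 18.7 km
A, B, C are mutually consistent (residuals ≈ 0); D is off by 18.7 km.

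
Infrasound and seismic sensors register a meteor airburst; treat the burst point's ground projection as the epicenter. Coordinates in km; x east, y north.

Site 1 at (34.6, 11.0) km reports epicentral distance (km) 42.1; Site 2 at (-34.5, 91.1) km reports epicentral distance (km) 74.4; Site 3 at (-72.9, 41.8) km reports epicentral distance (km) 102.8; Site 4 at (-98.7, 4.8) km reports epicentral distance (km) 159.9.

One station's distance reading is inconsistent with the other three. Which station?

Site 4

Solve using three stations at a time. Using Site 1, Site 2, Site 3 (subtract circle equations pairwise → linear system) gives (x, y) ≈ (29.3, 52.8).
Distances from that point to each station vs reported:
  Site 1: calculated 42.1 vs reported 42.1 → residual 0.0 km
  Site 2: calculated 74.4 vs reported 74.4 → residual 0.0 km
  Site 3: calculated 102.8 vs reported 102.8 → residual 0.0 km
  Site 4: calculated 136.7 vs reported 159.9 → residual 23.2 km
Site 1, Site 2, Site 3 are mutually consistent (residuals ≈ 0); Site 4 is off by 23.2 km.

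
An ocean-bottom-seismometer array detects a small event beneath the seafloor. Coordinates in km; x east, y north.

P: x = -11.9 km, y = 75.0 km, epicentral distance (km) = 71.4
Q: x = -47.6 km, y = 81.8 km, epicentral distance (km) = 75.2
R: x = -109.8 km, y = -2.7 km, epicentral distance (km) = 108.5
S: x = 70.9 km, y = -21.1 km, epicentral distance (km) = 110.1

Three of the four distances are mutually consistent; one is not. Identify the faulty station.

R

Solve using three stations at a time. Using P, Q, S (subtract circle equations pairwise → linear system) gives (x, y) ≈ (-35.4, 7.5).
Distances from that point to each station vs reported:
  P: calculated 71.5 vs reported 71.4 → residual 0.1 km
  Q: calculated 75.2 vs reported 75.2 → residual 0.0 km
  R: calculated 75.1 vs reported 108.5 → residual 33.4 km
  S: calculated 110.1 vs reported 110.1 → residual 0.0 km
P, Q, S are mutually consistent (residuals ≈ 0); R is off by 33.4 km.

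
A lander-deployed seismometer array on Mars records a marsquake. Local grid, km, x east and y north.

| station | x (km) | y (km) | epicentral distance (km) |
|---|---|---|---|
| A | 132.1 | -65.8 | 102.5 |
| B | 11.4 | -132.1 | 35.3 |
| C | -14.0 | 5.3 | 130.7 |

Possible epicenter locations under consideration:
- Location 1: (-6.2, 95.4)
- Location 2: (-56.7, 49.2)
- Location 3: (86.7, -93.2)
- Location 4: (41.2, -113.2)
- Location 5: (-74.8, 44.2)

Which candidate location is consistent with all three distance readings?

Location 4

For each candidate, compare |candidate − station| to the reported distance:
Location 1: residuals A 109.9, B 192.9, C 40.3 → max 192.9 km
Location 2: residuals A 118.6, B 158.4, C 69.5 → max 158.4 km
Location 3: residuals A 49.5, B 49.5, C 10.2 → max 49.5 km
Location 4: residuals A 0.0, B 0.0, C 0.0 → max 0.0 km
Location 5: residuals A 131.8, B 160.9, C 58.5 → max 160.9 km
Only Location 4 has all residuals ≈ 0.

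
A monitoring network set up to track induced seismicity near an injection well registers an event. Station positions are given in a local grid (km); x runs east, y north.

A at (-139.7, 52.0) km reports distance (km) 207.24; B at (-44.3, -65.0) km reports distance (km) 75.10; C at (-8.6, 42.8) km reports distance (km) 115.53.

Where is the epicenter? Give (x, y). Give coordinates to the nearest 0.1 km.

x ≈ 30.8 km, y ≈ -65.8 km

Circle about each station: (x + 139.7)² + (y − 52.0)² = 207.24²; (x + 44.3)² + (y + 65.0)² = 75.10²; (x + 8.6)² + (y − 42.8)² = 115.53².
Subtracting the A equation from the B and C equations removes the quadratic terms:
190.8 x − 234.0 y = 21275.81
262.2 x − 18.4 y = 9286.95
Solving the 2×2 system: x ≈ 30.8, y ≈ -65.8 km.
Check against A (with the unrounded x, y): √((x + 139.7)²+(y − 52.0)²) = 207.24 ≈ 207.24 km. ✓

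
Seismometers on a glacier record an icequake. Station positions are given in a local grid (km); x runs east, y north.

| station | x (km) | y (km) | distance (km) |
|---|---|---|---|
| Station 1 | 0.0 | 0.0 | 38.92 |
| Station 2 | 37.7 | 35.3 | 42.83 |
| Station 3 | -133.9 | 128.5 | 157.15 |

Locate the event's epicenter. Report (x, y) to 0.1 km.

x ≈ -5.0 km, y ≈ 38.6 km

Circle about each station: x² + y² = 38.92²; (x − 37.7)² + (y − 35.3)² = 42.83²; (x + 133.9)² + (y − 128.5)² = 157.15².
Subtracting pairs of circle equations eliminates x²+y² and gives linear equations (the radical axes):
75.4 x + 70.6 y = 2347.74
-267.8 x + 257.0 y = 11260.10
Solving the 2×2 system: x ≈ -5.0, y ≈ 38.6 km.
Check against Station 1 (with the unrounded x, y): √(x²+y²) = 38.92 ≈ 38.92 km. ✓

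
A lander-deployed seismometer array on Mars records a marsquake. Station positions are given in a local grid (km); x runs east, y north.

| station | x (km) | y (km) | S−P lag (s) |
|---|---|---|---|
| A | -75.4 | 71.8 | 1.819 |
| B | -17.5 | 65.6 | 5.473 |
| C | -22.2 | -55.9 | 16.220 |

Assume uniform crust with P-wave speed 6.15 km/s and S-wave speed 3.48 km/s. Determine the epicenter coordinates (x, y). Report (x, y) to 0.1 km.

-61.3 km east, 68.1 km north

Distance from S−P lag: d = Δt · v_P v_S / (v_P − v_S) = Δt · (6.15·3.48)/(6.15−3.48) ≈ 8.0157·Δt.
So d_A = 14.58, d_B = 43.87, d_C = 130.02 km.
Circle about each station: (x + 75.4)² + (y − 71.8)² = 14.58²; (x + 17.5)² + (y − 65.6)² = 43.87²; (x + 22.2)² + (y + 55.9)² = 130.02².
Subtracting the A equation from the B and C equations removes the quadratic terms:
115.8 x − 12.4 y = -7942.79
106.4 x − 255.4 y = -23915.37
Solving the 2×2 system: x ≈ -61.3, y ≈ 68.1 km.
Check against A (with the unrounded x, y): √((x + 75.4)²+(y − 71.8)²) = 14.58 ≈ 14.58 km. ✓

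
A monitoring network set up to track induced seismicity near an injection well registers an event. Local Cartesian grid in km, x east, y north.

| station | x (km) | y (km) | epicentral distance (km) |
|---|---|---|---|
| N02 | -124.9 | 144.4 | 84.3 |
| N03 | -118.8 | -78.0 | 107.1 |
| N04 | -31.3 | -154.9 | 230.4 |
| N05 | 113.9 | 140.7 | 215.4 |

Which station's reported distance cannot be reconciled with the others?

N03

Solve using three stations at a time. Using N02, N04, N05 (subtract circle equations pairwise → linear system) gives (x, y) ≈ (-88.9, 68.2).
Distances from that point to each station vs reported:
  N02: calculated 84.3 vs reported 84.3 → residual 0.0 km
  N03: calculated 149.2 vs reported 107.1 → residual 42.1 km
  N04: calculated 230.4 vs reported 230.4 → residual 0.0 km
  N05: calculated 215.4 vs reported 215.4 → residual 0.0 km
N02, N04, N05 are mutually consistent (residuals ≈ 0); N03 is off by 42.1 km.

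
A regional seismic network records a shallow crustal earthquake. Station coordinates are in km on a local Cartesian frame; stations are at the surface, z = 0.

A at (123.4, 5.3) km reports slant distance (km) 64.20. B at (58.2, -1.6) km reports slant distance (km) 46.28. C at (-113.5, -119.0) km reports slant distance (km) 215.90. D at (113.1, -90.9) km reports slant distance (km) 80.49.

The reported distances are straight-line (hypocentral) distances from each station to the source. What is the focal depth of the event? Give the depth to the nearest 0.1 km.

Each station gives a sphere (x−x_i)² + (y−y_i)² + z² = d_i² (stations at z=0).
Subtracting the A sphere from B and C: z² cancels, leaving linear equations in x and y:
-130.4 x − 13.8 y = -9886.05
-473.8 x − 248.6 y = -30703.57
Solving: x ≈ 78.595, y ≈ -26.286 km (keep extra digits for the depth step; rounded: 78.6, -26.3).
Then from the A sphere: z² = 64.20² − (x − 123.4)² − (y − 5.3)² with x = 78.595, y = -26.286, so z ≈ 33.414 ≈ 33.4 km.

depth ≈ 33.4 km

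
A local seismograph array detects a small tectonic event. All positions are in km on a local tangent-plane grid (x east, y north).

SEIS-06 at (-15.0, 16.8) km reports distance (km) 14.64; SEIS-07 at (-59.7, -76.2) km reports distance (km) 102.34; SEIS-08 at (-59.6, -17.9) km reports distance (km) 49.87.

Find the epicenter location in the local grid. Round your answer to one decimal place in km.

Circle about each station: (x + 15.0)² + (y − 16.8)² = 14.64²; (x + 59.7)² + (y + 76.2)² = 102.34²; (x + 59.6)² + (y + 17.9)² = 49.87².
Subtracting the SEIS-06 equation from the SEIS-07 and SEIS-08 equations removes the quadratic terms:
-89.4 x − 186.0 y = -1395.86
-89.2 x − 69.4 y = 1092.64
Solving the 2×2 system: x ≈ -28.9, y ≈ 21.4 km.
Check against SEIS-06 (with the unrounded x, y): √((x + 15.0)²+(y − 16.8)²) = 14.63 ≈ 14.64 km. ✓

x ≈ -28.9 km, y ≈ 21.4 km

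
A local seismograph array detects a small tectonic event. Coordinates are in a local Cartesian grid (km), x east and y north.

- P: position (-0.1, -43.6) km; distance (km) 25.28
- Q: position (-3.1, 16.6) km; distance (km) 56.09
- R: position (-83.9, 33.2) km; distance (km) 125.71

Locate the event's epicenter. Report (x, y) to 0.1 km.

22.9 km east, -33.1 km north

Circle about each station: (x + 0.1)² + (y + 43.6)² = 25.28²; (x + 3.1)² + (y − 16.6)² = 56.09²; (x + 83.9)² + (y − 33.2)² = 125.71².
Subtracting the P equation from the Q and R equations removes the quadratic terms:
-6.0 x + 120.4 y = -4122.81
-167.6 x + 153.6 y = -8923.45
Solving the 2×2 system: x ≈ 22.9, y ≈ -33.1 km.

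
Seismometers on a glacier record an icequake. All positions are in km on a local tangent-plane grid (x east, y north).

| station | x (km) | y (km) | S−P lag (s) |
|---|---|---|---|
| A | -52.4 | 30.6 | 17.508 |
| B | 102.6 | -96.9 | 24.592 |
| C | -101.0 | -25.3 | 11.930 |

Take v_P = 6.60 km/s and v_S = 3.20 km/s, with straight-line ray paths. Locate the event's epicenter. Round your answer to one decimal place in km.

x ≈ -49.0 km, y ≈ -78.1 km

Distance from S−P lag: d = Δt · v_P v_S / (v_P − v_S) = Δt · (6.60·3.20)/(6.60−3.20) ≈ 6.2118·Δt.
So d_A = 108.76, d_B = 152.76, d_C = 74.11 km.
Circle about each station: (x + 52.4)² + (y − 30.6)² = 108.76²; (x − 102.6)² + (y + 96.9)² = 152.76²; (x + 101.0)² + (y + 25.3)² = 74.11².
Subtracting pairs of circle equations eliminates x²+y² and gives linear equations (the radical axes):
310.0 x − 255.0 y = 4727.37
-97.2 x − 111.8 y = 13495.42
Solving the 2×2 system: x ≈ -49.0, y ≈ -78.1 km.
Check against A (with the unrounded x, y): √((x + 52.4)²+(y − 30.6)²) = 108.76 ≈ 108.76 km. ✓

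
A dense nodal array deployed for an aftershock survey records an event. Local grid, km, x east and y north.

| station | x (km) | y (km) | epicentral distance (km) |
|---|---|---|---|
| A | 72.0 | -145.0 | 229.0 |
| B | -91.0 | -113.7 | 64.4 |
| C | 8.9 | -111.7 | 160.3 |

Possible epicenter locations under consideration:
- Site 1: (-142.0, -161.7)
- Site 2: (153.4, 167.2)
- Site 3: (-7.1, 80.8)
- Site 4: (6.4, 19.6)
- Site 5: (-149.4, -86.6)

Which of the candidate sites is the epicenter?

For each candidate, compare |candidate − station| to the reported distance:
Site 1: residuals A 14.3, B 5.6, C 1.3 → max 14.3 km
Site 2: residuals A 93.6, B 307.9, C 153.8 → max 307.9 km
Site 3: residuals A 10.3, B 147.4, C 32.9 → max 147.4 km
Site 4: residuals A 51.8, B 100.7, C 29.0 → max 100.7 km
Site 5: residuals A 0.0, B 0.0, C 0.0 → max 0.0 km
Only Site 5 has all residuals ≈ 0.

Site 5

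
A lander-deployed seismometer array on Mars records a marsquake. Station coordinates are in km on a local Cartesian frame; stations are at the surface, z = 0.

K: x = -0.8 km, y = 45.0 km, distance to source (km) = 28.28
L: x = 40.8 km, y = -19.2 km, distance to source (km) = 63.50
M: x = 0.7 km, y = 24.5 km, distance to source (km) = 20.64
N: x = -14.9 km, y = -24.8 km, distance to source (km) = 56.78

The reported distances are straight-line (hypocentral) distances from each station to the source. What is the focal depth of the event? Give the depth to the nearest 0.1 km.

Each station gives a sphere (x−x_i)² + (y−y_i)² + z² = d_i² (stations at z=0).
Subtracting the K sphere from L and M: z² cancels, leaving linear equations in x and y:
83.2 x − 128.4 y = -3224.85
3.0 x − 41.0 y = -1051.15
Solving: x ≈ 0.908, y ≈ 25.704 km (keep extra digits for the depth step; rounded: 0.9, 25.7).
Then from the K sphere: z² = 28.28² − (x + 0.8)² − (y − 45.0)² with x = 0.908, y = 25.704, so z ≈ 20.604 ≈ 20.6 km.

z ≈ 20.6 km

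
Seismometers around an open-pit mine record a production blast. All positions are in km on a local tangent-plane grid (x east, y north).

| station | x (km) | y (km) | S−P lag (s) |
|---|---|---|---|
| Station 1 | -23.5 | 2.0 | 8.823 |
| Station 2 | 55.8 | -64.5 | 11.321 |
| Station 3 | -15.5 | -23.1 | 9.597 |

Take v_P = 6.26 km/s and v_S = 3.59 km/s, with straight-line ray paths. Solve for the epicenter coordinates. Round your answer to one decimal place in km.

Distance from S−P lag: d = Δt · v_P v_S / (v_P − v_S) = Δt · (6.26·3.59)/(6.26−3.59) ≈ 8.4170·Δt.
So d_Station 1 = 74.26, d_Station 2 = 95.29, d_Station 3 = 80.78 km.
Circle about each station: (x + 23.5)² + (y − 2.0)² = 74.26²; (x − 55.8)² + (y + 64.5)² = 95.29²; (x + 15.5)² + (y + 23.1)² = 80.78².
Subtracting the Station 1 equation from the Station 2 and Station 3 equations removes the quadratic terms:
158.6 x − 133.0 y = 3152.00
16.0 x − 50.2 y = -793.25
Solving the 2×2 system: x ≈ 45.2, y ≈ 30.2 km.
Check against Station 1 (with the unrounded x, y): √((x + 23.5)²+(y − 2.0)²) = 74.27 ≈ 74.26 km. ✓

x ≈ 45.2 km, y ≈ 30.2 km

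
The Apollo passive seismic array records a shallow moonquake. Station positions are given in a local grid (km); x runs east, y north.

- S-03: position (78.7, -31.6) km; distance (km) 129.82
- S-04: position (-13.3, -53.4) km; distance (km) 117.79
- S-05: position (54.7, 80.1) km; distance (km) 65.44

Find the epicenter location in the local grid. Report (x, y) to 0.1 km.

-8.8 km east, 64.3 km north

Circle about each station: (x − 78.7)² + (y + 31.6)² = 129.82²; (x + 13.3)² + (y + 53.4)² = 117.79²; (x − 54.7)² + (y − 80.1)² = 65.44².
Subtracting the S-03 equation from the S-04 and S-05 equations removes the quadratic terms:
-184.0 x − 43.6 y = -1185.05
-48.0 x + 223.4 y = 14786.69
Solving the 2×2 system: x ≈ -8.8, y ≈ 64.3 km.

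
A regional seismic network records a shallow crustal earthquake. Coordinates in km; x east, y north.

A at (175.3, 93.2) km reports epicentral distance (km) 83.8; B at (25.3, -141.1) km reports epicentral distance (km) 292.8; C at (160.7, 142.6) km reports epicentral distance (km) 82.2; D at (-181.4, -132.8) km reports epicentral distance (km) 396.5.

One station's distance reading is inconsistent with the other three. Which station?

C

Solve using three stations at a time. Using A, B, D (subtract circle equations pairwise → linear system) gives (x, y) ≈ (106.0, 140.4).
Distances from that point to each station vs reported:
  A: calculated 83.8 vs reported 83.8 → residual 0.0 km
  B: calculated 292.8 vs reported 292.8 → residual 0.0 km
  C: calculated 54.8 vs reported 82.2 → residual 27.4 km
  D: calculated 396.5 vs reported 396.5 → residual 0.0 km
A, B, D are mutually consistent (residuals ≈ 0); C is off by 27.4 km.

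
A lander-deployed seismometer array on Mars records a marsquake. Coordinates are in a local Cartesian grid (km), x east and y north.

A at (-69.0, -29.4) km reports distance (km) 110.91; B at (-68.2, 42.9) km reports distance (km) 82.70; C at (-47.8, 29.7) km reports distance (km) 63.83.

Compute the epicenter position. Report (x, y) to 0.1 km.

(14.5, 43.6)

Circle about each station: (x + 69.0)² + (y + 29.4)² = 110.91²; (x + 68.2)² + (y − 42.9)² = 82.70²; (x + 47.8)² + (y − 29.7)² = 63.83².
Subtracting pairs of circle equations eliminates x²+y² and gives linear equations (the radical axes):
1.6 x + 144.6 y = 6328.03
42.4 x + 118.2 y = 5768.33
Solving the 2×2 system: x ≈ 14.5, y ≈ 43.6 km.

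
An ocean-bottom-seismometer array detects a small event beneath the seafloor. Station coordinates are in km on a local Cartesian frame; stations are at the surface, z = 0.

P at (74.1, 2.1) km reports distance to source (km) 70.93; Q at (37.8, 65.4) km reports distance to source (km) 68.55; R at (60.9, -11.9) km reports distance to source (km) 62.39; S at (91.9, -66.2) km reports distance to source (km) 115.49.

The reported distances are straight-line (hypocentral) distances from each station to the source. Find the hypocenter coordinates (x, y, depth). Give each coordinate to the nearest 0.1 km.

Each station gives a sphere (x−x_i)² + (y−y_i)² + z² = d_i² (stations at z=0).
Subtracting the P sphere from Q and R: z² cancels, leaving linear equations in x and y:
-72.6 x + 126.6 y = 542.74
-26.4 x − 28.0 y = -506.25
Solving: x ≈ 9.097, y ≈ 9.504 km (keep extra digits for the depth step; rounded: 9.1, 9.5).
Then from the P sphere: z² = 70.93² − (x − 74.1)² − (y − 2.1)² with x = 9.097, y = 9.504, so z ≈ 27.402 ≈ 27.4 km.
Check against S (with the unrounded solution): distance 115.49 ≈ 115.49 km. ✓

x ≈ 9.1 km, y ≈ 9.5 km, depth ≈ 27.4 km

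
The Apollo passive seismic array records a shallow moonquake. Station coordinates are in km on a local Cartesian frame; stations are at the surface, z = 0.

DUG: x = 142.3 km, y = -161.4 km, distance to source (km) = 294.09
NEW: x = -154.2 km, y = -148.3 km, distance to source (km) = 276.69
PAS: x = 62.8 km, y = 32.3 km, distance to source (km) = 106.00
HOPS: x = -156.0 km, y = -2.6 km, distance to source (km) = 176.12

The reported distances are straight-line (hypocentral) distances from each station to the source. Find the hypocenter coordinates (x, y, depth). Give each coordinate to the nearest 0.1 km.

x ≈ -12.2 km, y ≈ 82.6 km, depth ≈ 55.5 km

Each station gives a sphere (x−x_i)² + (y−y_i)² + z² = d_i² (stations at z=0).
Subtracting the DUG sphere from NEW and PAS: z² cancels, leaving linear equations in x and y:
-593.0 x + 26.2 y = 9402.85
-159.0 x + 387.4 y = 33940.81
Solving: x ≈ -12.207, y ≈ 82.602 km (keep extra digits for the depth step; rounded: -12.2, 82.6).
Then from the DUG sphere: z² = 294.09² − (x − 142.3)² − (y + 161.4)² with x = -12.207, y = 82.602, so z ≈ 55.494 ≈ 55.5 km.
Check against HOPS (with the unrounded solution): distance 176.11 ≈ 176.12 km. ✓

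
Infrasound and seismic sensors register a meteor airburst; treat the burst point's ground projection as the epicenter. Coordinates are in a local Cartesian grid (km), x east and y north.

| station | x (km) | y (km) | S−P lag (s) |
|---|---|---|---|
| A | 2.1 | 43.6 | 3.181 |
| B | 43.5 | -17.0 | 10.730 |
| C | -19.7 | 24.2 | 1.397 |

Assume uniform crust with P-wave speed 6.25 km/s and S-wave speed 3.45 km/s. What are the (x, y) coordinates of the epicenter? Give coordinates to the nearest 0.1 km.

x ≈ -20.8 km, y ≈ 34.9 km

Distance from S−P lag: d = Δt · v_P v_S / (v_P − v_S) = Δt · (6.25·3.45)/(6.25−3.45) ≈ 7.7009·Δt.
So d_A = 24.50, d_B = 82.63, d_C = 10.76 km.
Circle about each station: (x − 2.1)² + (y − 43.6)² = 24.50²; (x − 43.5)² + (y + 17.0)² = 82.63²; (x + 19.7)² + (y − 24.2)² = 10.76².
Subtracting the A equation from the B and C equations removes the quadratic terms:
82.8 x − 121.2 y = -5951.59
-43.6 x − 38.8 y = -447.17
Solving the 2×2 system: x ≈ -20.8, y ≈ 34.9 km.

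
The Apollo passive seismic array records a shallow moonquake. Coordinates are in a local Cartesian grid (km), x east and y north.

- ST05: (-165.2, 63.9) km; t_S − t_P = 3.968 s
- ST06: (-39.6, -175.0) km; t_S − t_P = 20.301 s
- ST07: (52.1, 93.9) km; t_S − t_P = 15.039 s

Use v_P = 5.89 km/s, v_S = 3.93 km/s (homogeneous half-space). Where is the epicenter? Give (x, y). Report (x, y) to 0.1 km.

-120.2 km east, 50.8 km north

Distance from S−P lag: d = Δt · v_P v_S / (v_P − v_S) = Δt · (5.89·3.93)/(5.89−3.93) ≈ 11.8101·Δt.
So d_ST05 = 46.86, d_ST06 = 239.76, d_ST07 = 177.61 km.
Circle about each station: (x + 165.2)² + (y − 63.9)² = 46.86²; (x + 39.6)² + (y + 175.0)² = 239.76²; (x − 52.1)² + (y − 93.9)² = 177.61².
Subtracting pairs of circle equations eliminates x²+y² and gives linear equations (the radical axes):
251.2 x − 477.8 y = -54470.09
434.6 x + 60.0 y = -49192.08
Solving the 2×2 system: x ≈ -120.2, y ≈ 50.8 km.
Check against ST05 (with the unrounded x, y): √((x + 165.2)²+(y − 63.9)²) = 46.86 ≈ 46.86 km. ✓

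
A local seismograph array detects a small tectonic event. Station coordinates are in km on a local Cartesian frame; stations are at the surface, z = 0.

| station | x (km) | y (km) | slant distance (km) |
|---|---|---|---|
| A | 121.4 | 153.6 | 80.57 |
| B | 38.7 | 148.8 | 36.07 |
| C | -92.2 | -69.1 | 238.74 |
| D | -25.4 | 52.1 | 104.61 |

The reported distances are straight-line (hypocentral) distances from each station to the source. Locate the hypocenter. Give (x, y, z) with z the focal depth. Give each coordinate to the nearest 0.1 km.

Each station gives a sphere (x−x_i)² + (y−y_i)² + z² = d_i² (stations at z=0).
Subtracting the A sphere from B and C: z² cancels, leaving linear equations in x and y:
-165.4 x − 9.6 y = -9501.31
-427.2 x − 445.4 y = -75560.53
Solving: x ≈ 50.404, y ≈ 121.302 km (keep extra digits for the depth step; rounded: 50.4, 121.3).
Then from the A sphere: z² = 80.57² − (x − 121.4)² − (y − 153.6)² with x = 50.404, y = 121.302, so z ≈ 20.197 ≈ 20.2 km.

x ≈ 50.4 km, y ≈ 121.3 km, depth ≈ 20.2 km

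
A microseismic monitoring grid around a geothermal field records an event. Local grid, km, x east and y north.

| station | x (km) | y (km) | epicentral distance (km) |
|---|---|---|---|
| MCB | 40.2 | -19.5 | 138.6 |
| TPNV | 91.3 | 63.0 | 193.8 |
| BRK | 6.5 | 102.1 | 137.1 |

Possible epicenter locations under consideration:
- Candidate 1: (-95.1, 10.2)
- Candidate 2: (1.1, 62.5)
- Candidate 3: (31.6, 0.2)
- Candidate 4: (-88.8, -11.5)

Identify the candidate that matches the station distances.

For each candidate, compare |candidate − station| to the reported distance:
Candidate 1: residuals MCB 0.1, TPNV 0.1, BRK 0.1 → max 0.1 km
Candidate 2: residuals MCB 47.8, TPNV 103.6, BRK 97.1 → max 103.6 km
Candidate 3: residuals MCB 117.1, TPNV 107.2, BRK 32.2 → max 117.1 km
Candidate 4: residuals MCB 9.4, TPNV 1.1, BRK 11.2 → max 11.2 km
Only Candidate 1 has all residuals ≈ 0.

Candidate 1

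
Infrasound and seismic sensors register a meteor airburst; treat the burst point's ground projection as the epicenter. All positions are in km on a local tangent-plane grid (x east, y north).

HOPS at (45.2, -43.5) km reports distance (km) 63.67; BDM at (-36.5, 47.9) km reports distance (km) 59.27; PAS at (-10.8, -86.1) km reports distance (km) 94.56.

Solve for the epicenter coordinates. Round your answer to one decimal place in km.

Circle about each station: (x − 45.2)² + (y + 43.5)² = 63.67²; (x + 36.5)² + (y − 47.9)² = 59.27²; (x + 10.8)² + (y + 86.1)² = 94.56².
Subtracting pairs of circle equations eliminates x²+y² and gives linear equations (the radical axes):
-163.4 x + 182.8 y = 232.31
-112.0 x − 85.2 y = -1293.16
Solving the 2×2 system: x ≈ 6.3, y ≈ 6.9 km.

x ≈ 6.3 km, y ≈ 6.9 km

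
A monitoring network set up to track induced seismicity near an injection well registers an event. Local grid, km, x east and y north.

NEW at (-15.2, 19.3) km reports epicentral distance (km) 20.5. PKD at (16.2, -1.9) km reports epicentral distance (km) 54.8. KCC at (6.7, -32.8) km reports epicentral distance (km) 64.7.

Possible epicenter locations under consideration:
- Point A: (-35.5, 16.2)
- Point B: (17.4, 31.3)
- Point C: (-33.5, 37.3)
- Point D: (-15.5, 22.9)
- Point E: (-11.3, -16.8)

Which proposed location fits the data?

Point A

For each candidate, compare |candidate − station| to the reported distance:
Point A: residuals NEW 0.0, PKD 0.0, KCC 0.0 → max 0.0 km
Point B: residuals NEW 14.2, PKD 21.6, KCC 0.3 → max 21.6 km
Point C: residuals NEW 5.2, PKD 8.5, KCC 16.1 → max 16.1 km
Point D: residuals NEW 16.9, PKD 14.6, KCC 4.7 → max 16.9 km
Point E: residuals NEW 15.8, PKD 23.5, KCC 40.6 → max 40.6 km
Only Point A has all residuals ≈ 0.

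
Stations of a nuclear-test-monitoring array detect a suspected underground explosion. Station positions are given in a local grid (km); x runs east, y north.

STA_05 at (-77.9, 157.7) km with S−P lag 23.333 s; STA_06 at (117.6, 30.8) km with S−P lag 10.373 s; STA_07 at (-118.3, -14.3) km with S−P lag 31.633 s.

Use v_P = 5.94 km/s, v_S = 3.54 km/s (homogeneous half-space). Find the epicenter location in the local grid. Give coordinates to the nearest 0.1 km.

(123.3, 121.5)

Distance from S−P lag: d = Δt · v_P v_S / (v_P − v_S) = Δt · (5.94·3.54)/(5.94−3.54) ≈ 8.7615·Δt.
So d_STA_05 = 204.43, d_STA_06 = 90.88, d_STA_07 = 277.15 km.
Circle about each station: (x + 77.9)² + (y − 157.7)² = 204.43²; (x − 117.6)² + (y − 30.8)² = 90.88²; (x + 118.3)² + (y + 14.3)² = 277.15².
Subtracting pairs of circle equations eliminates x²+y² and gives linear equations (the radical axes):
391.0 x − 253.8 y = 17373.15
-80.8 x − 344.0 y = -51758.82
Solving the 2×2 system: x ≈ 123.3, y ≈ 121.5 km.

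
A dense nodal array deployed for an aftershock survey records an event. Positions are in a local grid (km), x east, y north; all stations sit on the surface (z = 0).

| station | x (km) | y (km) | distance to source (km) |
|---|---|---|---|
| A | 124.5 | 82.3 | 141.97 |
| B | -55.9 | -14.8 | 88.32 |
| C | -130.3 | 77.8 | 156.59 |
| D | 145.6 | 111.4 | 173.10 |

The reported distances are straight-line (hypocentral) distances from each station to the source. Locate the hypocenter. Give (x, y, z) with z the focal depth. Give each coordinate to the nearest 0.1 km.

Each station gives a sphere (x−x_i)² + (y−y_i)² + z² = d_i² (stations at z=0).
Subtracting the A sphere from B and C: z² cancels, leaving linear equations in x and y:
-360.8 x − 194.2 y = -6574.63
-509.6 x − 9.0 y = -3607.56
Solving: x ≈ 6.701, y ≈ 21.405 km (keep extra digits for the depth step; rounded: 6.7, 21.4).
Then from the A sphere: z² = 141.97² − (x − 124.5)² − (y − 82.3)² with x = 6.701, y = 21.405, so z ≈ 50.702 ≈ 50.7 km.

(6.7, 21.4, 50.7)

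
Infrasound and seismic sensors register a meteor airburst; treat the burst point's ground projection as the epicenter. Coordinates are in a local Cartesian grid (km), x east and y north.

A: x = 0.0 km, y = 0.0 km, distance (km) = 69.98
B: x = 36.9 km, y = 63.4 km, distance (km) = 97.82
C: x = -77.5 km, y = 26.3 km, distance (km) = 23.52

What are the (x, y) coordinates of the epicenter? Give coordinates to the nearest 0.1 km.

Circle about each station: x² + y² = 69.98²; (x − 36.9)² + (y − 63.4)² = 97.82²; (x + 77.5)² + (y − 26.3)² = 23.52².
Subtracting the A equation from the B and C equations removes the quadratic terms:
73.8 x + 126.8 y = 709.62
-155.0 x + 52.6 y = 11041.95
Solving the 2×2 system: x ≈ -57.9, y ≈ 39.3 km.
Check against A (with the unrounded x, y): √(x²+y²) = 69.98 ≈ 69.98 km. ✓

(-57.9, 39.3)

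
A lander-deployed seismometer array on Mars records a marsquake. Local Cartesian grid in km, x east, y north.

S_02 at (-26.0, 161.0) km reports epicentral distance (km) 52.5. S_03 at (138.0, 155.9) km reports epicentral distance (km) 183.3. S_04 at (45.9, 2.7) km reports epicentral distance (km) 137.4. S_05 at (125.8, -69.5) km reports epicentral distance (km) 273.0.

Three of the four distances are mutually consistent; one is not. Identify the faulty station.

S_05

Solve using three stations at a time. Using S_02, S_03, S_04 (subtract circle equations pairwise → linear system) gives (x, y) ≈ (-39.5, 110.3).
Distances from that point to each station vs reported:
  S_02: calculated 52.5 vs reported 52.5 → residual 0.0 km
  S_03: calculated 183.3 vs reported 183.3 → residual 0.0 km
  S_04: calculated 137.4 vs reported 137.4 → residual 0.0 km
  S_05: calculated 244.3 vs reported 273.0 → residual 28.7 km
S_02, S_03, S_04 are mutually consistent (residuals ≈ 0); S_05 is off by 28.7 km.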